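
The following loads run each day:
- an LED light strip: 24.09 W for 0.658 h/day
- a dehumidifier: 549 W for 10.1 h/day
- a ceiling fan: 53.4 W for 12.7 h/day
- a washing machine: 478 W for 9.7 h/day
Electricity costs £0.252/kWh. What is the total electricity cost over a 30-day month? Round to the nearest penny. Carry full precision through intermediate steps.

LED light strip: 24.09 W × 0.658 h × 30 d = 476 Wh = 0.4755 kWh
dehumidifier: 549 W × 10.1 h × 30 d = 166,347 Wh = 166.3 kWh
ceiling fan: 53.4 W × 12.7 h × 30 d = 20,345 Wh = 20.35 kWh
washing machine: 478 W × 9.7 h × 30 d = 139,098 Wh = 139.1 kWh
Total energy = 0.4755 + 166.3 + 20.35 + 139.1 = 326.3 kWh
Cost = 326.3 kWh × £0.252 = £82.22

£82.22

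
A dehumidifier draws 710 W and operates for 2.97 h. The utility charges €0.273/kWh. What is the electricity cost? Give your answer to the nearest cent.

Energy = 710 W × 2.97 h = 2,109 Wh = 2.109 kWh
Cost = 2.109 kWh × €0.273/kWh = €0.58

€0.58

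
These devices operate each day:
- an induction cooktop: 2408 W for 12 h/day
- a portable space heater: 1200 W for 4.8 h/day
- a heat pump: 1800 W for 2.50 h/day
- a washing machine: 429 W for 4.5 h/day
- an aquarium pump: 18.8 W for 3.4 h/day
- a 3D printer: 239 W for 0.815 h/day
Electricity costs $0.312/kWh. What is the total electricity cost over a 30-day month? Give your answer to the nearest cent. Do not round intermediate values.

$386.99

induction cooktop: 2408 W × 12 h × 30 d = 866,880 Wh = 866.9 kWh
portable space heater: 1200 W × 4.8 h × 30 d = 172,800 Wh = 172.8 kWh
heat pump: 1800 W × 2.50 h × 30 d = 135,000 Wh = 135 kWh
washing machine: 429 W × 4.5 h × 30 d = 57,915 Wh = 57.91 kWh
aquarium pump: 18.8 W × 3.4 h × 30 d = 1,918 Wh = 1.918 kWh
3D printer: 239 W × 0.815 h × 30 d = 5,844 Wh = 5.844 kWh
Total energy = 866.9 + 172.8 + 135 + 57.91 + 1.918 + 5.844 = 1,240 kWh
Cost = 1,240 kWh × $0.312 = $386.99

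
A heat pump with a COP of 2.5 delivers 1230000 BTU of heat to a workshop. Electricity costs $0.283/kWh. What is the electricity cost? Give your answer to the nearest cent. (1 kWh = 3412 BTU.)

Heat delivered = 1,230,000 BTU / 3412 = 360.5 kWh
Electrical input = 360.5 kWh / 2.5 = 144.2 kWh
Cost = 144.2 × $0.283/kWh = $40.81

$40.81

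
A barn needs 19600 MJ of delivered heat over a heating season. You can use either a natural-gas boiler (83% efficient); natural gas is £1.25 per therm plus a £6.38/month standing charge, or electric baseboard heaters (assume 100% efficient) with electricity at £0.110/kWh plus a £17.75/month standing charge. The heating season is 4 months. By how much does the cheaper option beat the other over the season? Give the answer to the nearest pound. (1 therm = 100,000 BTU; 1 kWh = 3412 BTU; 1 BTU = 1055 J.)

£365

Heat load = 19600 MJ = 19,600,000,000 J / 1055 = 18,578,199 BTU
Gas: input = 18,578,199 / 0.83 = 22,383,372 BTU = 223.8 therm → 223.8 × £1.25 = £279.79; + 4 × £6.38 standing = £305.31
Electric: 18,578,199 BTU / 3412 = 5,445 kWh → × £0.110 = £598.95; + 4 × £17.75 standing = £669.95
Difference = |£305.31 − £669.95| = £364.63 ≈ £365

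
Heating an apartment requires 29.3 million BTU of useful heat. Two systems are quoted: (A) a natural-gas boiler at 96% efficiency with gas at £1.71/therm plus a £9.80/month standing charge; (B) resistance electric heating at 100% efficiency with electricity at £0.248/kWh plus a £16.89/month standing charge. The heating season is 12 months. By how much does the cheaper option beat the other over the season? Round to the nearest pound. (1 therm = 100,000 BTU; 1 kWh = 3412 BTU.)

£1693

Heat load = 29.3 × 10⁶ BTU = 29,300,000 BTU
Gas: input = 29,300,000 / 0.96 = 30,520,833 BTU = 305.2 therm → 305.2 × £1.71 = £521.91; + 12 × £9.80 standing = £639.51
Electric: 29,300,000 BTU / 3412 = 8,587 kWh → × £0.248 = £2,129.66; + 12 × £16.89 standing = £2,332.34
Difference = |£639.51 − £2,332.34| = £1,692.83 ≈ £1693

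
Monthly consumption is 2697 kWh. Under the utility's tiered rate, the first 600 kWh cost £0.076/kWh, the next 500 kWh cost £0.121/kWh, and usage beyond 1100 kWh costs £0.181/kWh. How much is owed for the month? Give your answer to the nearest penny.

First 600 kWh × £0.076 = £45.60
Next 500 kWh × £0.121 = £60.50
Remaining 1597 kWh × £0.181 = £289.06
Total = £395.16

£395.16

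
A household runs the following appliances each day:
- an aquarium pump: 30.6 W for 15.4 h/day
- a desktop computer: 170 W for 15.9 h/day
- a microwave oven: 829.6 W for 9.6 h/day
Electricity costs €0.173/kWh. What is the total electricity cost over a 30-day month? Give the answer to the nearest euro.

aquarium pump: 30.6 W × 15.4 h × 30 d = 14,137 Wh = 14.14 kWh
desktop computer: 170 W × 15.9 h × 30 d = 81,090 Wh = 81.09 kWh
microwave oven: 829.6 W × 9.6 h × 30 d = 238,925 Wh = 238.9 kWh
Total energy = 14.14 + 81.09 + 238.9 = 334.2 kWh
Cost = 334.2 kWh × €0.173 = €57.81 ≈ €58

€58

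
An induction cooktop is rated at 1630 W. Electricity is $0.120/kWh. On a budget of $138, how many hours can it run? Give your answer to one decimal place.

Energy budget = $138 / $0.120 per kWh = 1,150 kWh = 1,150,000 Wh
Runtime = 1,150,000 Wh / 1630 W = 705.5 h

705.5 h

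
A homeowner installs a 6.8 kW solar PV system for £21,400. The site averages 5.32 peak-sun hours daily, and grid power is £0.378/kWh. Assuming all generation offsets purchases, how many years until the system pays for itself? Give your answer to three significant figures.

4.29 years

Daily generation = 6.8 kW × 5.32 h = 36.18 kWh
Annual generation = 36.18 × 365 = 13204 kWh
Annual savings = 13204 × £0.378 = £4,991.20
Payback = £21,400 / £4,991.20 = 4.29 years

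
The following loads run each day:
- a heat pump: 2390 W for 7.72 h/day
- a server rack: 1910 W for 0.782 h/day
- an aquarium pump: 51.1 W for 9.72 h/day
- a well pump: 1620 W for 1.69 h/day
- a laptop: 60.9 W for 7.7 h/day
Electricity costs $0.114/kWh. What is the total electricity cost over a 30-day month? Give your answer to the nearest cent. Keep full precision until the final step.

$80.88

heat pump: 2390 W × 7.72 h × 30 d = 553,524 Wh = 553.5 kWh
server rack: 1910 W × 0.782 h × 30 d = 44,809 Wh = 44.81 kWh
aquarium pump: 51.1 W × 9.72 h × 30 d = 14,901 Wh = 14.9 kWh
well pump: 1620 W × 1.69 h × 30 d = 82,134 Wh = 82.13 kWh
laptop: 60.9 W × 7.7 h × 30 d = 14,068 Wh = 14.07 kWh
Total energy = 553.5 + 44.81 + 14.9 + 82.13 + 14.07 = 709.4 kWh
Cost = 709.4 kWh × $0.114 = $80.88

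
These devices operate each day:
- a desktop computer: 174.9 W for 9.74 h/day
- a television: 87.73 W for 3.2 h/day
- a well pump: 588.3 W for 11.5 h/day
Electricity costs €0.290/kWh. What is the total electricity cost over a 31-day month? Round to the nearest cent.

€78.66

desktop computer: 174.9 W × 9.74 h × 31 d = 52,809 Wh = 52.81 kWh
television: 87.73 W × 3.2 h × 31 d = 8,703 Wh = 8.703 kWh
well pump: 588.3 W × 11.5 h × 31 d = 209,729 Wh = 209.7 kWh
Total energy = 52.81 + 8.703 + 209.7 = 271.2 kWh
Cost = 271.2 kWh × €0.290 = €78.66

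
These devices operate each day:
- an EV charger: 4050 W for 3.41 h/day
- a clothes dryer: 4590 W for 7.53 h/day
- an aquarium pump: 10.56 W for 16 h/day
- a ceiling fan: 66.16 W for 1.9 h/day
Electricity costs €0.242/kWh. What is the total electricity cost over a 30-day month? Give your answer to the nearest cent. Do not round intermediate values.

€353.33

EV charger: 4050 W × 3.41 h × 30 d = 414,315 Wh = 414.3 kWh
clothes dryer: 4590 W × 7.53 h × 30 d = 1,036,881 Wh = 1,037 kWh
aquarium pump: 10.56 W × 16 h × 30 d = 5,069 Wh = 5.069 kWh
ceiling fan: 66.16 W × 1.9 h × 30 d = 3,771 Wh = 3.771 kWh
Total energy = 414.3 + 1,037 + 5.069 + 3.771 = 1,460 kWh
Cost = 1,460 kWh × €0.242 = €353.33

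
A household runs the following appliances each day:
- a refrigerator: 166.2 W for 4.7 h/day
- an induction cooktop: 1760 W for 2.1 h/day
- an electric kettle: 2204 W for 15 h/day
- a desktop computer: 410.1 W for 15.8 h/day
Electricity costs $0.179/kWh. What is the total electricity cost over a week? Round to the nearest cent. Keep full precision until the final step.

$55.15

refrigerator: 166.2 W × 4.7 h × 7 d = 5,468 Wh = 5.468 kWh
induction cooktop: 1760 W × 2.1 h × 7 d = 25,872 Wh = 25.87 kWh
electric kettle: 2204 W × 15 h × 7 d = 231,420 Wh = 231.4 kWh
desktop computer: 410.1 W × 15.8 h × 7 d = 45,357 Wh = 45.36 kWh
Total energy = 5.468 + 25.87 + 231.4 + 45.36 = 308.1 kWh
Cost = 308.1 kWh × $0.179 = $55.15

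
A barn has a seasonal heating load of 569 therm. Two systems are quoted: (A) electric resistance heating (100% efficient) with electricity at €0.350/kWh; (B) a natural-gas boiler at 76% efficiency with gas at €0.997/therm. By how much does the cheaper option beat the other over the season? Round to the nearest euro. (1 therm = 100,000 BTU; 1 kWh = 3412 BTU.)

Heat load = 569 therm × 100,000 = 56,900,000 BTU
Gas: input = 56,900,000 / 0.76 = 74,868,421 BTU = 748.7 therm → 748.7 × €0.997 = €746.44
Electric: 56,900,000 BTU / 3412 = 16,680 kWh → × €0.350 = €5,836.75
Difference = |€746.44 − €5,836.75| = €5,090.31 ≈ €5090

€5090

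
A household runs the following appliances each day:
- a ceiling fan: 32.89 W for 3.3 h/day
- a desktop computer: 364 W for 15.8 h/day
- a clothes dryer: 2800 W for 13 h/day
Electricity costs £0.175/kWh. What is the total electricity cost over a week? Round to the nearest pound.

ceiling fan: 32.89 W × 3.3 h × 7 d = 760 Wh = 0.7598 kWh
desktop computer: 364 W × 15.8 h × 7 d = 40,258 Wh = 40.26 kWh
clothes dryer: 2800 W × 13 h × 7 d = 254,800 Wh = 254.8 kWh
Total energy = 0.7598 + 40.26 + 254.8 = 295.8 kWh
Cost = 295.8 kWh × £0.175 = £51.77 ≈ £52

£52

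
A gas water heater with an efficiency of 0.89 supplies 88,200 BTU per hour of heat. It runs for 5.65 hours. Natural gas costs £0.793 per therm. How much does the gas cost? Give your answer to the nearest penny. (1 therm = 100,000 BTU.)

Heat delivered = 88,200 BTU/h × 5.65 h = 498,330 BTU
Gas input = 498,330 / 0.89 = 559,921 BTU
= 559,921 / 100,000 = 5.599 therm
Cost = 5.599 × £0.793/therm = £4.44

£4.44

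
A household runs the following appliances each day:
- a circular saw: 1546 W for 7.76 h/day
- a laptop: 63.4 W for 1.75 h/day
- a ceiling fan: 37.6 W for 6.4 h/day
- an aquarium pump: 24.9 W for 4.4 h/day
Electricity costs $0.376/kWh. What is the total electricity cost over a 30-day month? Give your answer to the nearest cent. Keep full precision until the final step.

circular saw: 1546 W × 7.76 h × 30 d = 359,909 Wh = 359.9 kWh
laptop: 63.4 W × 1.75 h × 30 d = 3,328 Wh = 3.329 kWh
ceiling fan: 37.6 W × 6.4 h × 30 d = 7,219 Wh = 7.219 kWh
aquarium pump: 24.9 W × 4.4 h × 30 d = 3,287 Wh = 3.287 kWh
Total energy = 359.9 + 3.329 + 7.219 + 3.287 = 373.7 kWh
Cost = 373.7 kWh × $0.376 = $140.53

$140.53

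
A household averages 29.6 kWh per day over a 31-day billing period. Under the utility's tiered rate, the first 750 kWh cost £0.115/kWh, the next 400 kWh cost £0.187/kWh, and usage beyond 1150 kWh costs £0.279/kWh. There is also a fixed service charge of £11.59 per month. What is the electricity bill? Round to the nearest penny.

£129.18

Usage = 29.6 kWh/day × 31 days = 917.6 kWh
First 750 kWh × £0.115 = £86.25
Next 167.6 kWh × £0.187 = £31.34
Remaining tier: 0 kWh (not reached)
Energy charge = £117.59; + service £11.59 = £129.18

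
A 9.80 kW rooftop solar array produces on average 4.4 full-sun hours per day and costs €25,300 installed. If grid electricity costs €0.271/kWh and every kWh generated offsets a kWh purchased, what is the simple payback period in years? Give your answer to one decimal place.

5.9 years

Daily generation = 9.80 kW × 4.4 h = 43.12 kWh
Annual generation = 43.12 × 365 = 15739 kWh
Annual savings = 15739 × €0.271 = €4,265.21
Payback = €25,300 / €4,265.21 = 5.93 years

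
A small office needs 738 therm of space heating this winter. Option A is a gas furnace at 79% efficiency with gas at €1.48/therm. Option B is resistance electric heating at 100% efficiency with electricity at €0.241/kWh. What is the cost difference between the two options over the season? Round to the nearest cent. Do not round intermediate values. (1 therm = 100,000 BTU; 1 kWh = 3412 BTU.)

Heat load = 738 therm × 100,000 = 73,800,000 BTU
Gas: input = 73,800,000 / 0.79 = 93,417,722 BTU = 934.2 therm → 934.2 × €1.48 = €1,382.58
Electric: 73,800,000 BTU / 3412 = 21,630 kWh → × €0.241 = €5,212.72
Difference = |€1,382.58 − €5,212.72| = €3,830.14

€3830.14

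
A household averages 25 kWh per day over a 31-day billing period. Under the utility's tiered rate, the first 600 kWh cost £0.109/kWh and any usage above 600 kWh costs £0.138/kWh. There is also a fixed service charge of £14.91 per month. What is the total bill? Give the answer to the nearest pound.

£104

Usage = 25 kWh/day × 31 days = 775 kWh
First 600 kWh × £0.109 = £65.40
Remaining 175 kWh × £0.138 = £24.15
Energy charge = £89.55; + service £14.91 = £104.46 ≈ £104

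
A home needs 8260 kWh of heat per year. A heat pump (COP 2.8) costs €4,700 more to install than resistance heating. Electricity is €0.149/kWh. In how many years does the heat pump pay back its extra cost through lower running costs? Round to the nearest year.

6 years

Resistance: 8260 kWh × €0.149 = €1,230.74/yr
Heat pump: 8260 / 2.8 = 2950 kWh in → × €0.149 = €439.55/yr
Annual savings = €791.19
Payback = €4,700 / €791.19 = 5.94 years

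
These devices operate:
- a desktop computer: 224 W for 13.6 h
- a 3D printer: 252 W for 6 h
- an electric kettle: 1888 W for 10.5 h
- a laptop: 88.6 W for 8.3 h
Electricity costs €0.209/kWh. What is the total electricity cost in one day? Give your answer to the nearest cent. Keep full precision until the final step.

desktop computer: 224 W × 13.6 h = 3,046 Wh = 3.046 kWh
3D printer: 252 W × 6 h = 1,512 Wh = 1.512 kWh
electric kettle: 1888 W × 10.5 h = 19,824 Wh = 19.82 kWh
laptop: 88.6 W × 8.3 h = 735 Wh = 0.7354 kWh
Total energy = 3.046 + 1.512 + 19.82 + 0.7354 = 25.12 kWh
Cost = 25.12 kWh × €0.209 = €5.25

€5.25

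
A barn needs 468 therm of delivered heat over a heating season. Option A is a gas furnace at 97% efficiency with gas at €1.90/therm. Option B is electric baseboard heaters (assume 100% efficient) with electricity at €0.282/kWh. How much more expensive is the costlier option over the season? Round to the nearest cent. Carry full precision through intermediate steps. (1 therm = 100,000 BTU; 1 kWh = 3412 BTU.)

Heat load = 468 therm × 100,000 = 46,800,000 BTU
Gas: input = 46,800,000 / 0.97 = 48,247,423 BTU = 482.5 therm → 482.5 × €1.90 = €916.70
Electric: 46,800,000 BTU / 3412 = 13,720 kWh → × €0.282 = €3,868.00
Difference = |€916.70 − €3,868.00| = €2,951.29

€2951.29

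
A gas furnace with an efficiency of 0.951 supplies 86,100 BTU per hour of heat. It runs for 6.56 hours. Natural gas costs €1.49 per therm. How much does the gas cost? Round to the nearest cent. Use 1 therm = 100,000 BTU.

€8.85

Heat delivered = 86,100 BTU/h × 6.56 h = 564,816 BTU
Gas input = 564,816 / 0.951 = 593,918 BTU
= 593,918 / 100,000 = 5.939 therm
Cost = 5.939 × €1.49/therm = €8.85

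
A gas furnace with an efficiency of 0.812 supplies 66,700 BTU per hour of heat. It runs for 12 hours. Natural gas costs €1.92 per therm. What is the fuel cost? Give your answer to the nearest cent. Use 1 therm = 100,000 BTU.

Heat delivered = 66,700 BTU/h × 12 h = 800,400 BTU
Gas input = 800,400 / 0.812 = 985,714 BTU
= 985,714 / 100,000 = 9.857 therm
Cost = 9.857 × €1.92/therm = €18.93

€18.93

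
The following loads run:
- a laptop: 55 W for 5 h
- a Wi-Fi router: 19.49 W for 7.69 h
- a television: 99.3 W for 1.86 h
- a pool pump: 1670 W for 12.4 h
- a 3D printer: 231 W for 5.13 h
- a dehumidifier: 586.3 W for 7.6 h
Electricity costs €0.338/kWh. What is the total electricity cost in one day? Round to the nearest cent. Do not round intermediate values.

laptop: 55 W × 5 h = 275 Wh = 0.275 kWh
Wi-Fi router: 19.49 W × 7.69 h = 150 Wh = 0.1499 kWh
television: 99.3 W × 1.86 h = 185 Wh = 0.1847 kWh
pool pump: 1670 W × 12.4 h = 20,708 Wh = 20.71 kWh
3D printer: 231 W × 5.13 h = 1,185 Wh = 1.185 kWh
dehumidifier: 586.3 W × 7.6 h = 4,456 Wh = 4.456 kWh
Total energy = 0.275 + 0.1499 + 0.1847 + 20.71 + 1.185 + 4.456 = 26.96 kWh
Cost = 26.96 kWh × €0.338 = €9.11

€9.11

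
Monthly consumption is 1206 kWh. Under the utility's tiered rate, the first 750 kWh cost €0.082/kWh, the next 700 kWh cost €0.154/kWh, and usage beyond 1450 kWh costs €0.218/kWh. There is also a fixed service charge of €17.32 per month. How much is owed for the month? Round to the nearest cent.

€149.04

First 750 kWh × €0.082 = €61.50
Next 456 kWh × €0.154 = €70.22
Remaining tier: 0 kWh (not reached)
Energy charge = €131.72; + service €17.32 = €149.04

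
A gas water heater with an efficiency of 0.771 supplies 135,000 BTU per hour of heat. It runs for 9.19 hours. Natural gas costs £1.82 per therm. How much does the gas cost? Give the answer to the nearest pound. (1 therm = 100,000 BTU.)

£29

Heat delivered = 135,000 BTU/h × 9.19 h = 1,240,650 BTU
Gas input = 1,240,650 / 0.771 = 1,609,144 BTU
= 1,609,144 / 100,000 = 16.09 therm
Cost = 16.09 × £1.82/therm = £29.29 ≈ £29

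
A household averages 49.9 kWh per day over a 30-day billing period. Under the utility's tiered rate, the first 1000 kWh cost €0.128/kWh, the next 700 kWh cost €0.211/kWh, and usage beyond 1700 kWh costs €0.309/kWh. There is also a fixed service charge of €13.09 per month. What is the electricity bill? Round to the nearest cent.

€245.96

Usage = 49.9 kWh/day × 30 days = 1497 kWh
First 1000 kWh × €0.128 = €128.00
Next 497 kWh × €0.211 = €104.87
Remaining tier: 0 kWh (not reached)
Energy charge = €232.87; + service €13.09 = €245.96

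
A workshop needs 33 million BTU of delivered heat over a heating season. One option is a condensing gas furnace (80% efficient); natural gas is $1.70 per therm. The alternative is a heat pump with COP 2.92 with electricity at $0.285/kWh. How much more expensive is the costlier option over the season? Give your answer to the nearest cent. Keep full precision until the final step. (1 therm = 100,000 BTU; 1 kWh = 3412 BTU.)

Heat load = 33 × 10⁶ BTU = 33,000,000 BTU
Gas: input = 33,000,000 / 0.80 = 41,250,000 BTU = 412.5 therm → 412.5 × $1.70 = $701.25
Heat pump: 33,000,000 BTU / 3412 = 9,672 kWh heat; / 2.92 = 3,312 kWh in → × $0.285 = $943.99
Difference = |$701.25 − $943.99| = $242.74

$242.74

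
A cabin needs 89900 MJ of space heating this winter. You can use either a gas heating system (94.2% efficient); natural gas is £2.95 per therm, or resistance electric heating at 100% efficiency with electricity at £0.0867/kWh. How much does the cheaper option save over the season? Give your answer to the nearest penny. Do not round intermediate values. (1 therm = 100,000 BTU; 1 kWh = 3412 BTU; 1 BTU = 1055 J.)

£503.27

Heat load = 89900 MJ = 89,900,000,000 J / 1055 = 85,213,270 BTU
Gas: input = 85,213,270 / 0.942 = 90,459,947 BTU = 904.6 therm → 904.6 × £2.95 = £2,668.57
Electric: 85,213,270 BTU / 3412 = 24,970 kWh → × £0.0867 = £2,165.30
Difference = |£2,668.57 − £2,165.30| = £503.27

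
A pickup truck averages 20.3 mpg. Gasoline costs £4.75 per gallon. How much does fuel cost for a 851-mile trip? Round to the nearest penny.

£199.13

Fuel = 851 mi / 20.3 mpg = 41.92 gal
Cost = 41.92 gal × £4.75/gal = £199.13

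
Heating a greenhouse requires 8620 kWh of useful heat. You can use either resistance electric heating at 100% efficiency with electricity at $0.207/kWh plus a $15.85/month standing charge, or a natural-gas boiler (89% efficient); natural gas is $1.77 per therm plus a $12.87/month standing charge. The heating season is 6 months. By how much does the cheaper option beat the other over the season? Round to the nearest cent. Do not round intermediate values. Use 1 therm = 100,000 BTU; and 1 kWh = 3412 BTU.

Heat load = 8620 kWh × 3412 = 29,411,440 BTU
Gas: input = 29,411,440 / 0.89 = 33,046,562 BTU = 330.5 therm → 330.5 × $1.77 = $584.92; + 6 × $12.87 standing = $662.14
Electric: 29,411,440 BTU / 3412 = 8,620 kWh → × $0.207 = $1,784.34; + 6 × $15.85 standing = $1,879.44
Difference = |$662.14 − $1,879.44| = $1,217.30

$1217.30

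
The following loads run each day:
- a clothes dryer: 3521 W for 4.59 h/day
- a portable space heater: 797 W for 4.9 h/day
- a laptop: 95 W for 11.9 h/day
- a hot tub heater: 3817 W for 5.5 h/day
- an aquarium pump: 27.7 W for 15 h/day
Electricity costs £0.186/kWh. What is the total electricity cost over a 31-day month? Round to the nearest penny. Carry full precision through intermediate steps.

clothes dryer: 3521 W × 4.59 h × 31 d = 501,003 Wh = 501 kWh
portable space heater: 797 W × 4.9 h × 31 d = 121,064 Wh = 121.1 kWh
laptop: 95 W × 11.9 h × 31 d = 35,046 Wh = 35.05 kWh
hot tub heater: 3817 W × 5.5 h × 31 d = 650,798 Wh = 650.8 kWh
aquarium pump: 27.7 W × 15 h × 31 d = 12,880 Wh = 12.88 kWh
Total energy = 501 + 121.1 + 35.05 + 650.8 + 12.88 = 1,321 kWh
Cost = 1,321 kWh × £0.186 = £245.67

£245.67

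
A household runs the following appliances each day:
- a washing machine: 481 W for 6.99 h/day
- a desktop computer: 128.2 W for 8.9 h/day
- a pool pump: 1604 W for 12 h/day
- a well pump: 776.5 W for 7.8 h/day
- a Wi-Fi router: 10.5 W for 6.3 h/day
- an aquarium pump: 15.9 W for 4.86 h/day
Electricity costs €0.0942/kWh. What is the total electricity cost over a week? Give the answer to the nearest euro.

washing machine: 481 W × 6.99 h × 7 d = 23,535 Wh = 23.54 kWh
desktop computer: 128.2 W × 8.9 h × 7 d = 7,987 Wh = 7.987 kWh
pool pump: 1604 W × 12 h × 7 d = 134,736 Wh = 134.7 kWh
well pump: 776.5 W × 7.8 h × 7 d = 42,397 Wh = 42.4 kWh
Wi-Fi router: 10.5 W × 6.3 h × 7 d = 463 Wh = 0.463 kWh
aquarium pump: 15.9 W × 4.86 h × 7 d = 541 Wh = 0.5409 kWh
Total energy = 23.54 + 7.987 + 134.7 + 42.4 + 0.463 + 0.5409 = 209.7 kWh
Cost = 209.7 kWh × €0.0942 = €19.75 ≈ €20

€20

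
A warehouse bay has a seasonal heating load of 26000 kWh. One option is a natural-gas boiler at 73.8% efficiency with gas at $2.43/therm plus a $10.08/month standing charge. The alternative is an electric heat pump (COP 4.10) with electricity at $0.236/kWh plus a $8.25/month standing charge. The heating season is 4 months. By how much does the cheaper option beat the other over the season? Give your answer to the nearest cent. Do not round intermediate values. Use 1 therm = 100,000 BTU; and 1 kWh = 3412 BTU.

Heat load = 26000 kWh × 3412 = 88,712,000 BTU
Gas: input = 88,712,000 / 0.738 = 120,205,962 BTU = 1,202 therm → 1,202 × $2.43 = $2,921.00; + 4 × $10.08 standing = $2,961.32
Heat pump: 88,712,000 BTU / 3412 = 26,000 kWh heat; / 4.10 = 6,341 kWh in → × $0.236 = $1,496.59; + 4 × $8.25 standing = $1,529.59
Difference = |$2,961.32 − $1,529.59| = $1,431.74

$1431.74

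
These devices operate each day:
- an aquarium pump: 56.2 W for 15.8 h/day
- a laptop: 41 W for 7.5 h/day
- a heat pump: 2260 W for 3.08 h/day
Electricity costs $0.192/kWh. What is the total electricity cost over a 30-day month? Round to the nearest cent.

$46.98

aquarium pump: 56.2 W × 15.8 h × 30 d = 26,639 Wh = 26.64 kWh
laptop: 41 W × 7.5 h × 30 d = 9,225 Wh = 9.225 kWh
heat pump: 2260 W × 3.08 h × 30 d = 208,824 Wh = 208.8 kWh
Total energy = 26.64 + 9.225 + 208.8 = 244.7 kWh
Cost = 244.7 kWh × $0.192 = $46.98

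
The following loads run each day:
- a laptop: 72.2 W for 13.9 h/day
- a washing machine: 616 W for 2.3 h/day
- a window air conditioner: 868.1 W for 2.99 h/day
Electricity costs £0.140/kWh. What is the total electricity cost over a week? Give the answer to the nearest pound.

£5

laptop: 72.2 W × 13.9 h × 7 d = 7,025 Wh = 7.025 kWh
washing machine: 616 W × 2.3 h × 7 d = 9,918 Wh = 9.918 kWh
window air conditioner: 868.1 W × 2.99 h × 7 d = 18,169 Wh = 18.17 kWh
Total energy = 7.025 + 9.918 + 18.17 = 35.11 kWh
Cost = 35.11 kWh × £0.140 = £4.92 ≈ £5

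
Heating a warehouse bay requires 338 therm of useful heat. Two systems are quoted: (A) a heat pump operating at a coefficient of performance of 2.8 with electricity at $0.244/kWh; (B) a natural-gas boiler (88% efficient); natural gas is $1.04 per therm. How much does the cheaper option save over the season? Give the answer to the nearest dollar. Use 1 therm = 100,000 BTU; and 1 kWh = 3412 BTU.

Heat load = 338 therm × 100,000 = 33,800,000 BTU
Gas: input = 33,800,000 / 0.88 = 38,409,091 BTU = 384.1 therm → 384.1 × $1.04 = $399.45
Heat pump: 33,800,000 BTU / 3412 = 9,906 kWh heat; / 2.8 = 3,538 kWh in → × $0.244 = $863.26
Difference = |$399.45 − $863.26| = $463.80 ≈ $464

$464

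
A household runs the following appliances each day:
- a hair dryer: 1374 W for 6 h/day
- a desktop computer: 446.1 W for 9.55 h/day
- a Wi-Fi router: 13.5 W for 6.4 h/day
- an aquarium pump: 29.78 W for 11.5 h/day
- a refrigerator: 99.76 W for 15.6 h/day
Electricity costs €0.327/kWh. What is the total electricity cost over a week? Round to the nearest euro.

€33

hair dryer: 1374 W × 6 h × 7 d = 57,708 Wh = 57.71 kWh
desktop computer: 446.1 W × 9.55 h × 7 d = 29,822 Wh = 29.82 kWh
Wi-Fi router: 13.5 W × 6.4 h × 7 d = 605 Wh = 0.6048 kWh
aquarium pump: 29.78 W × 11.5 h × 7 d = 2,397 Wh = 2.397 kWh
refrigerator: 99.76 W × 15.6 h × 7 d = 10,894 Wh = 10.89 kWh
Total energy = 57.71 + 29.82 + 0.6048 + 2.397 + 10.89 = 101.4 kWh
Cost = 101.4 kWh × €0.327 = €33.17 ≈ €33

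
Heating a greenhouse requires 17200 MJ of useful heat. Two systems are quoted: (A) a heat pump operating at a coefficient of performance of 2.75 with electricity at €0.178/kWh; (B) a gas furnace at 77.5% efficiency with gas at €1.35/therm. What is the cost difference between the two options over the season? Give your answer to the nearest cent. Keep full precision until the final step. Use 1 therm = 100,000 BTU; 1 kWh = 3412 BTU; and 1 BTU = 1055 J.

€25.29

Heat load = 17200 MJ = 17,200,000,000 J / 1055 = 16,303,318 BTU
Gas: input = 16,303,318 / 0.775 = 21,036,539 BTU = 210.4 therm → 210.4 × €1.35 = €283.99
Heat pump: 16,303,318 BTU / 3412 = 4,778 kWh heat; / 2.75 = 1,738 kWh in → × €0.178 = €309.28
Difference = |€283.99 − €309.28| = €25.29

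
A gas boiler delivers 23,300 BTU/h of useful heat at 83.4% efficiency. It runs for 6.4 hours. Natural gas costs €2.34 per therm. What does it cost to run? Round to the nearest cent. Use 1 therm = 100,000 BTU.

€4.18

Heat delivered = 23,300 BTU/h × 6.4 h = 149,120 BTU
Gas input = 149,120 / 0.834 = 178,801 BTU
= 178,801 / 100,000 = 1.788 therm
Cost = 1.788 × €2.34/therm = €4.18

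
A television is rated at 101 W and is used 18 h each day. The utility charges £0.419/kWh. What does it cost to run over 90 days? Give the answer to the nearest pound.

Energy = 101 W × 18 h/day × 90 days = 163,620 Wh = 163.6 kWh
Cost = 163.6 kWh × £0.419/kWh = £68.56 ≈ £69

£69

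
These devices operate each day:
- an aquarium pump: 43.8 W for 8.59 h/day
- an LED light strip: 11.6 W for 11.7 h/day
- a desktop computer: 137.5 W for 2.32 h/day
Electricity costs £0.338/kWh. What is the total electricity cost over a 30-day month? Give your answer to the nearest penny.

aquarium pump: 43.8 W × 8.59 h × 30 d = 11,287 Wh = 11.29 kWh
LED light strip: 11.6 W × 11.7 h × 30 d = 4,072 Wh = 4.072 kWh
desktop computer: 137.5 W × 2.32 h × 30 d = 9,570 Wh = 9.57 kWh
Total energy = 11.29 + 4.072 + 9.57 = 24.93 kWh
Cost = 24.93 kWh × £0.338 = £8.43

£8.43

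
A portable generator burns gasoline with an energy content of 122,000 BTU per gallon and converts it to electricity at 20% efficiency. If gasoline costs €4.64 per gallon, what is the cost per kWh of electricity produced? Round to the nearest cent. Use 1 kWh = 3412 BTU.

Electrical output per gallon = 122,000 BTU × 0.20 / 3412 BTU/kWh = 7.151 kWh
Cost per kWh = €4.64 / 7.151 kWh = €0.649

€0.65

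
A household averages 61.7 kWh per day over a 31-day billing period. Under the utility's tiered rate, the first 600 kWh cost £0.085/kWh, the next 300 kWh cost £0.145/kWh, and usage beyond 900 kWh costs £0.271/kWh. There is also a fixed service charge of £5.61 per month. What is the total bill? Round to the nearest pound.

Usage = 61.7 kWh/day × 31 days = 1912.7 kWh
First 600 kWh × £0.085 = £51.00
Next 300 kWh × £0.145 = £43.50
Remaining 1012.7 kWh × £0.271 = £274.44
Energy charge = £368.94; + service £5.61 = £374.55 ≈ £375

£375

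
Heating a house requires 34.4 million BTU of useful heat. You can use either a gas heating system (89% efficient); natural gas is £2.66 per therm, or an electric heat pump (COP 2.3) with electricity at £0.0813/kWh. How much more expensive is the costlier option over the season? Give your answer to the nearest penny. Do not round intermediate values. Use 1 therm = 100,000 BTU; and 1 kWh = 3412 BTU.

£671.76

Heat load = 34.4 × 10⁶ BTU = 34,400,000 BTU
Gas: input = 34,400,000 / 0.89 = 38,651,685 BTU = 386.5 therm → 386.5 × £2.66 = £1,028.13
Heat pump: 34,400,000 BTU / 3412 = 10,080 kWh heat; / 2.3 = 4,384 kWh in → × £0.0813 = £356.38
Difference = |£1,028.13 − £356.38| = £671.76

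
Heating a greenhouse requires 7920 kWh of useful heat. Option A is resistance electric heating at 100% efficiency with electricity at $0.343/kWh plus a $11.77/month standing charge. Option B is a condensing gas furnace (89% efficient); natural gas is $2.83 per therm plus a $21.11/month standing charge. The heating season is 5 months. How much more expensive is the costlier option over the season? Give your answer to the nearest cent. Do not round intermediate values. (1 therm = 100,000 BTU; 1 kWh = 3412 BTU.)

Heat load = 7920 kWh × 3412 = 27,023,040 BTU
Gas: input = 27,023,040 / 0.89 = 30,362,966 BTU = 303.6 therm → 303.6 × $2.83 = $859.27; + 5 × $21.11 standing = $964.82
Electric: 27,023,040 BTU / 3412 = 7,920 kWh → × $0.343 = $2,716.56; + 5 × $11.77 standing = $2,775.41
Difference = |$964.82 − $2,775.41| = $1,810.59

$1810.59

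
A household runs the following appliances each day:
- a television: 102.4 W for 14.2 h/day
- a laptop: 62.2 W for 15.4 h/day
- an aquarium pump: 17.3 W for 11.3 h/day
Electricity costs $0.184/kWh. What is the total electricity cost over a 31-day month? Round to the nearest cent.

television: 102.4 W × 14.2 h × 31 d = 45,076 Wh = 45.08 kWh
laptop: 62.2 W × 15.4 h × 31 d = 29,694 Wh = 29.69 kWh
aquarium pump: 17.3 W × 11.3 h × 31 d = 6,060 Wh = 6.06 kWh
Total energy = 45.08 + 29.69 + 6.06 = 80.83 kWh
Cost = 80.83 kWh × $0.184 = $14.87

$14.87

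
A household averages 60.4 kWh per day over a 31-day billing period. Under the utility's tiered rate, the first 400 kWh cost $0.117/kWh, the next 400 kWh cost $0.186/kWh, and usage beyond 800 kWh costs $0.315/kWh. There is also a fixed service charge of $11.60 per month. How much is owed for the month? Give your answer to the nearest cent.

Usage = 60.4 kWh/day × 31 days = 1872.4 kWh
First 400 kWh × $0.117 = $46.80
Next 400 kWh × $0.186 = $74.40
Remaining 1072.4 kWh × $0.315 = $337.81
Energy charge = $459.01; + service $11.60 = $470.61

$470.61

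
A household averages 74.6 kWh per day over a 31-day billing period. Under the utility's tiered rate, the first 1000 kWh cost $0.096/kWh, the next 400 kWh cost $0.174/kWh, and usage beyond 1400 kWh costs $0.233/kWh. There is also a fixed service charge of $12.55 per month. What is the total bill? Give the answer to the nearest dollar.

$391

Usage = 74.6 kWh/day × 31 days = 2312.6 kWh
First 1000 kWh × $0.096 = $96.00
Next 400 kWh × $0.174 = $69.60
Remaining 912.6 kWh × $0.233 = $212.64
Energy charge = $378.24; + service $12.55 = $390.79 ≈ $391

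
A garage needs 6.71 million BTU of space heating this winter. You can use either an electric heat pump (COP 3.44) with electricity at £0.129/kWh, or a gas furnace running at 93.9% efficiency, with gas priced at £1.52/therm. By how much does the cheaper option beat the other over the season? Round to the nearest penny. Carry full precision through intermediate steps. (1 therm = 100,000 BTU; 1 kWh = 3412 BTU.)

Heat load = 6.71 × 10⁶ BTU = 6,710,000 BTU
Gas: input = 6,710,000 / 0.939 = 7,145,900 BTU = 71.46 therm → 71.46 × £1.52 = £108.62
Heat pump: 6,710,000 BTU / 3412 = 1,967 kWh heat; / 3.44 = 571.7 kWh in → × £0.129 = £73.75
Difference = |£108.62 − £73.75| = £34.87

£34.87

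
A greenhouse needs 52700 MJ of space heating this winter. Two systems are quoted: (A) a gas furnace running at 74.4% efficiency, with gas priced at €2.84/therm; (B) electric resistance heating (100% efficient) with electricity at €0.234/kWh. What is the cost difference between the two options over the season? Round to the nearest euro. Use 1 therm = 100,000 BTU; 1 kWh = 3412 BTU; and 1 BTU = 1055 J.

€1519

Heat load = 52700 MJ = 52,700,000,000 J / 1055 = 49,952,607 BTU
Gas: input = 49,952,607 / 0.744 = 67,140,600 BTU = 671.4 therm → 671.4 × €2.84 = €1,906.79
Electric: 49,952,607 BTU / 3412 = 14,640 kWh → × €0.234 = €3,425.82
Difference = |€1,906.79 − €3,425.82| = €1,519.03 ≈ €1519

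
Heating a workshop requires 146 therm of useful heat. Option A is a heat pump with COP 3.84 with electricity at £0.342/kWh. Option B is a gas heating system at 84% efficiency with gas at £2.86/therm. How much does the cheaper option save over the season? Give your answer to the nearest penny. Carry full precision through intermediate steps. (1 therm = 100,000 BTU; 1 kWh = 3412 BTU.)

£116.00

Heat load = 146 therm × 100,000 = 14,600,000 BTU
Gas: input = 14,600,000 / 0.84 = 17,380,952 BTU = 173.8 therm → 173.8 × £2.86 = £497.10
Heat pump: 14,600,000 BTU / 3412 = 4,279 kWh heat; / 3.84 = 1,114 kWh in → × £0.342 = £381.10
Difference = |£497.10 − £381.10| = £116.00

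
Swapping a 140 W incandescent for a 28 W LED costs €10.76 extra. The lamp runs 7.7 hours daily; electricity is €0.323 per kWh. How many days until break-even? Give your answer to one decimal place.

38.6 days

Power saved = 140 − 28 = 112 W
Daily energy saved = 112 W × 7.7 h = 862.4 Wh = 0.8624 kWh
Daily savings = 0.8624 × €0.323 = €0.2786
Payback = €10.76 / €0.2786 per day = 38.63 days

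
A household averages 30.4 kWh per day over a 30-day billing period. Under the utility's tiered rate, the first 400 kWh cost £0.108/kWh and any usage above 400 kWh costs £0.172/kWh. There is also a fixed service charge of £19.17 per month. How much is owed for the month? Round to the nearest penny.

Usage = 30.4 kWh/day × 30 days = 912 kWh
First 400 kWh × £0.108 = £43.20
Remaining 512 kWh × £0.172 = £88.06
Energy charge = £131.26; + service £19.17 = £150.43

£150.43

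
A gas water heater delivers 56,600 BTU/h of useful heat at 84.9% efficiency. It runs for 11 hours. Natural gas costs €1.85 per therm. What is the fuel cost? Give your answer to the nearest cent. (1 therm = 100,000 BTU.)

Heat delivered = 56,600 BTU/h × 11 h = 622,600 BTU
Gas input = 622,600 / 0.849 = 733,333 BTU
= 733,333 / 100,000 = 7.333 therm
Cost = 7.333 × €1.85/therm = €13.57

€13.57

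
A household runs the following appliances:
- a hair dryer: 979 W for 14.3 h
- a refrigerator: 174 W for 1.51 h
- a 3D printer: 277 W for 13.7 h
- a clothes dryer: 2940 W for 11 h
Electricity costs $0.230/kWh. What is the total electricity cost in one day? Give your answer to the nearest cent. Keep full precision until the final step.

hair dryer: 979 W × 14.3 h = 14,000 Wh = 14 kWh
refrigerator: 174 W × 1.51 h = 263 Wh = 0.2627 kWh
3D printer: 277 W × 13.7 h = 3,795 Wh = 3.795 kWh
clothes dryer: 2940 W × 11 h = 32,340 Wh = 32.34 kWh
Total energy = 14 + 0.2627 + 3.795 + 32.34 = 50.4 kWh
Cost = 50.4 kWh × $0.230 = $11.59

$11.59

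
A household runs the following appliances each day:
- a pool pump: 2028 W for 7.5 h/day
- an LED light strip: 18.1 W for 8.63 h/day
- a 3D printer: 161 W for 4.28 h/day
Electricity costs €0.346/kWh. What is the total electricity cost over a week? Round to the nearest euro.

pool pump: 2028 W × 7.5 h × 7 d = 106,470 Wh = 106.5 kWh
LED light strip: 18.1 W × 8.63 h × 7 d = 1,093 Wh = 1.093 kWh
3D printer: 161 W × 4.28 h × 7 d = 4,824 Wh = 4.824 kWh
Total energy = 106.5 + 1.093 + 4.824 = 112.4 kWh
Cost = 112.4 kWh × €0.346 = €38.89 ≈ €39

€39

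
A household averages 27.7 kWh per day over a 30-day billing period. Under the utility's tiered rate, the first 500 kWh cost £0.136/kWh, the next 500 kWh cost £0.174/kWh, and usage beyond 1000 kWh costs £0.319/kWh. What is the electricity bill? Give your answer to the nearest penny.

Usage = 27.7 kWh/day × 30 days = 831 kWh
First 500 kWh × £0.136 = £68.00
Next 331 kWh × £0.174 = £57.59
Remaining tier: 0 kWh (not reached)
Total = £125.59

£125.59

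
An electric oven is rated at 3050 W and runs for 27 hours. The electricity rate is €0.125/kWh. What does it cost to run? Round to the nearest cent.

Energy = 3050 W × 27 h = 82,350 Wh = 82.35 kWh
Cost = 82.35 kWh × €0.125/kWh = €10.29

€10.29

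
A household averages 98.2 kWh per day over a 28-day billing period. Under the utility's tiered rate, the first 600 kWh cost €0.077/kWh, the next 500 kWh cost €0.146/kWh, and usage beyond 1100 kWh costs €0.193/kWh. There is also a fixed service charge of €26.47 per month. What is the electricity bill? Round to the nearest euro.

Usage = 98.2 kWh/day × 28 days = 2749.6 kWh
First 600 kWh × €0.077 = €46.20
Next 500 kWh × €0.146 = €73.00
Remaining 1649.6 kWh × €0.193 = €318.37
Energy charge = €437.57; + service €26.47 = €464.04 ≈ €464

€464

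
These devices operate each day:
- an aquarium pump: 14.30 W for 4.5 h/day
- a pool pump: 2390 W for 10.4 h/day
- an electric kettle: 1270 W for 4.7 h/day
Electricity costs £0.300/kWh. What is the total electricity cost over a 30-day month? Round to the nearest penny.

aquarium pump: 14.30 W × 4.5 h × 30 d = 1,931 Wh = 1.931 kWh
pool pump: 2390 W × 10.4 h × 30 d = 745,680 Wh = 745.7 kWh
electric kettle: 1270 W × 4.7 h × 30 d = 179,070 Wh = 179.1 kWh
Total energy = 1.931 + 745.7 + 179.1 = 926.7 kWh
Cost = 926.7 kWh × £0.300 = £278.00

£278.00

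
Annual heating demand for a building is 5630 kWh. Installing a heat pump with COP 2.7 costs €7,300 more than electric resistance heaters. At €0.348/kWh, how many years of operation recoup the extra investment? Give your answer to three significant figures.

Resistance: 5630 kWh × €0.348 = €1,959.24/yr
Heat pump: 5630 / 2.7 = 2085 kWh in → × €0.348 = €725.64/yr
Annual savings = €1,233.60
Payback = €7,300 / €1,233.60 = 5.92 years

5.92 years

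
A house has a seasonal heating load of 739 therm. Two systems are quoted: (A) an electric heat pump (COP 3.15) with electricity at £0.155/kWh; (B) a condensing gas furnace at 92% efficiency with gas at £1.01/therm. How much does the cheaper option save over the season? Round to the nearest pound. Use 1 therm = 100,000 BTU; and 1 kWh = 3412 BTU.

Heat load = 739 therm × 100,000 = 73,900,000 BTU
Gas: input = 73,900,000 / 0.92 = 80,326,087 BTU = 803.3 therm → 803.3 × £1.01 = £811.29
Heat pump: 73,900,000 BTU / 3412 = 21,660 kWh heat; / 3.15 = 6,876 kWh in → × £0.155 = £1,065.75
Difference = |£811.29 − £1,065.75| = £254.46 ≈ £254

£254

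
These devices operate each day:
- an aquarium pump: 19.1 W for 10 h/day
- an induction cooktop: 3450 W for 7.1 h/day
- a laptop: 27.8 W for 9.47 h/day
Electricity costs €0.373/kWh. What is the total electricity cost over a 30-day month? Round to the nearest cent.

€279.18

aquarium pump: 19.1 W × 10 h × 30 d = 5,730 Wh = 5.73 kWh
induction cooktop: 3450 W × 7.1 h × 30 d = 734,850 Wh = 734.9 kWh
laptop: 27.8 W × 9.47 h × 30 d = 7,898 Wh = 7.898 kWh
Total energy = 5.73 + 734.9 + 7.898 = 748.5 kWh
Cost = 748.5 kWh × €0.373 = €279.18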